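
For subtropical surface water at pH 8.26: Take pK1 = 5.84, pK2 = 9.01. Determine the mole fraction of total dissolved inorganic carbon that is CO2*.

α₀ = 0.00322

α₀ = 1 / (1 + K1/[H⁺] + K1K2/[H⁺]²) = 1 / (1 + 10^+2.42 + 10^+1.67)
   = 1 / (1 + 263.03 + 46.774) = 1/310.80 = 0.003217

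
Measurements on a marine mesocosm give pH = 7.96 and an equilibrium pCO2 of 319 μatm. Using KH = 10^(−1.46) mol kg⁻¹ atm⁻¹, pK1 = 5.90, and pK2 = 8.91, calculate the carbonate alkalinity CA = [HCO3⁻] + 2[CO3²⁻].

[CO2*] = KH · pCO2 = 10^(−1.46) × 319×10^-6 = 1.106×10^-5 mol/kg
α₀ = 1/(1 + K1/[H⁺] + K1K2/[H⁺]²) = 1/(1 + 10^+2.06 + 10^+1.11) = 0.007770
DIC = [CO2*]/α₀ = 1.106×10^-5 / 0.007770 = 1.424 mmol/kg
CA = (α₁ + 2α₂)·DIC = (0.8921 + 2×0.1001) × 1.424 = 1.55 mmol/kg

CA = 1.55 mmol/kg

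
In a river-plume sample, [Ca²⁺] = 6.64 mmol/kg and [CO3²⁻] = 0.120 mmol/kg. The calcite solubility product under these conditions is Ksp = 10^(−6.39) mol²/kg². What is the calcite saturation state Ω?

Ksp = 10^(−6.39) = 4.074×10^-7
Ω = [Ca²⁺][CO3²⁻]/Ksp = (6.64×10^-3)(0.120×10^-3) / 4.074×10^-7 = 1.96

Ω = 1.96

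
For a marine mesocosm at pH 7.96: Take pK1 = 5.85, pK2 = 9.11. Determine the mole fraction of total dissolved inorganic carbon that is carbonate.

α₂ = 1 / (1 + [H⁺]/K2 + [H⁺]²/(K1K2)) = 1 / (1 + 10^+1.15 + 10^-0.96)
   = 1 / (1 + 14.125 + 0.10965) = 1/15.235 = 0.06564

α₂ = 0.0656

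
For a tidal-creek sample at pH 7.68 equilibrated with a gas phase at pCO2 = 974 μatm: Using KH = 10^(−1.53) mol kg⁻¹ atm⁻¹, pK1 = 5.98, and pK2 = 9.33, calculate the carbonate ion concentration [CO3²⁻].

[CO3²⁻] = 0.0323 mmol/kg

[CO2*] = KH · pCO2 = 10^(−1.53) × 974×10^-6 = 2.874×10^-5 mol/kg
α₀ = 1/(1 + K1/[H⁺] + K1K2/[H⁺]²) = 1/(1 + 10^+1.70 + 10^+0.05) = 0.01914
DIC = [CO2*]/α₀ = 2.874×10^-5 / 0.01914 = 1.502 mmol/kg
[CO3²⁻] = α₂·DIC; α₂ = 0.02148, so [CO3²⁻] = 0.02148 × 1.502 = 0.0323 mmol/kg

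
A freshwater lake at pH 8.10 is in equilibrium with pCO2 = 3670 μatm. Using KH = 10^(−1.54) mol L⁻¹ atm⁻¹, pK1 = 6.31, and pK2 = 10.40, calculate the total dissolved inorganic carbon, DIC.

DIC = 6.66 mmol/L

[CO2*] = KH · pCO2 = 10^(−1.54) × 3670×10^-6 = 1.058×10^-4 mol/L
α₀ = 1/(1 + K1/[H⁺] + K1K2/[H⁺]²) = 1/(1 + 10^+1.79 + 10^-0.51) = 0.01588
DIC = [CO2*]/α₀ = 1.058×10^-4 / 0.01588 = 6.66 mmol/L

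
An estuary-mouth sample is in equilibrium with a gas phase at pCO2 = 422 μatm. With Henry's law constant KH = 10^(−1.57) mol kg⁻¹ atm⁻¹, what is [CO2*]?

KH = 10^(−1.57) = 2.692×10^-2 mol kg⁻¹ atm⁻¹
[CO2*] = KH · pCO2 = 2.692×10^-2 × 422×10^-6 atm = 1.14×10^-5 mol/kg

[CO2*] = 11.4 μmol/kg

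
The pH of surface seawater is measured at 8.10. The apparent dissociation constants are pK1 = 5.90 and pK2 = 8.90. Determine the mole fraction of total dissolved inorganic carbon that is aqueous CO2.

α₀ = 1 / (1 + K1/[H⁺] + K1K2/[H⁺]²) = 1 / (1 + 10^+2.20 + 10^+1.40)
   = 1 / (1 + 158.49 + 25.119) = 1/184.61 = 0.005417

α₀ = 0.00542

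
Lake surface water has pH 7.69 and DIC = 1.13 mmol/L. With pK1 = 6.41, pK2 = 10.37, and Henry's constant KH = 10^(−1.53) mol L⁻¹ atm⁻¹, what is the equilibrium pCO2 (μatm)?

α₀ = 1 / (1 + K1/[H⁺] + K1K2/[H⁺]²) = 1 / (1 + 10^+1.28 + 10^-1.40)
   = 1 / (1 + 19.055 + 0.039811) = 1/20.094 = 0.04977
[CO2*] = α₀ × DIC = 0.04977 × 1.13 = 0.05623 mmol/L
pCO2 = [CO2*]/KH = 5.623×10^-5 / 2.951×10^-2 = 1910 μatm

pCO2 = 1910 μatm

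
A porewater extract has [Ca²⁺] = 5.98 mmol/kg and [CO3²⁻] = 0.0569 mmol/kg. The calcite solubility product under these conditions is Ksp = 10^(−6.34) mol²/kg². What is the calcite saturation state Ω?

Ksp = 10^(−6.34) = 4.571×10^-7
Ω = [Ca²⁺][CO3²⁻]/Ksp = (5.98×10^-3)(0.0569×10^-3) / 4.571×10^-7 = 0.744

Ω = 0.744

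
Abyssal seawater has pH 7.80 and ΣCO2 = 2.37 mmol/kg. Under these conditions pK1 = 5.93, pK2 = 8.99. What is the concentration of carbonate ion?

α₂ = 1 / (1 + [H⁺]/K2 + [H⁺]²/(K1K2)) = 1 / (1 + 10^+1.19 + 10^-0.68)
   = 1 / (1 + 15.488 + 0.20893) = 1/16.697 = 0.05989
[CO3²⁻] = α₂ × DIC = 0.05989 × 2.37 = 0.142 mmol/kg

[CO3²⁻] = 0.142 mmol/kg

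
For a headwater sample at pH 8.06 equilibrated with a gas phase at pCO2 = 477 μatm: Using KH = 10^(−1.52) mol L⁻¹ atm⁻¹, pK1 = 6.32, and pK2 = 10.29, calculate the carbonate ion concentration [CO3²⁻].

[CO2*] = KH · pCO2 = 10^(−1.52) × 477×10^-6 = 1.441×10^-5 mol/L
α₀ = 1/(1 + K1/[H⁺] + K1K2/[H⁺]²) = 1/(1 + 10^+1.74 + 10^-0.49) = 0.01777
DIC = [CO2*]/α₀ = 1.441×10^-5 / 0.01777 = 0.8107 mmol/L
[CO3²⁻] = α₂·DIC; α₂ = 0.005750, so [CO3²⁻] = 0.005750 × 0.8107 = 0.00466 mmol/L = 4.66 μmol/L

[CO3²⁻] = 4.66 μmol/L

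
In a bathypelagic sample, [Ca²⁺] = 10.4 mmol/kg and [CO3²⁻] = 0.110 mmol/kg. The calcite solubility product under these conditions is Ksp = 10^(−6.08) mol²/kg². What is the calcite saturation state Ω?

Ksp = 10^(−6.08) = 8.318×10^-7
Ω = [Ca²⁺][CO3²⁻]/Ksp = (10.4×10^-3)(0.110×10^-3) / 8.318×10^-7 = 1.38

Ω = 1.38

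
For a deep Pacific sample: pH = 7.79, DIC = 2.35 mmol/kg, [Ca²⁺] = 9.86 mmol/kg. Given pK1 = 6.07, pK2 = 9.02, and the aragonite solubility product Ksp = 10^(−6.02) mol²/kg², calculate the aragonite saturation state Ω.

α₂ = 1 / (1 + [H⁺]/K2 + [H⁺]²/(K1K2)) = 1 / (1 + 10^+1.23 + 10^-0.49)
   = 1 / (1 + 16.982 + 0.32359) = 1/18.306 = 0.05463
[CO3²⁻] = α₂ × DIC = 0.05463 × 2.35 = 0.1284 mmol/kg
Ksp = 10^(−6.02) = 9.550×10^-7
Ω = [Ca²⁺][CO3²⁻]/Ksp = (9.86×10^-3)(1.284×10^-4) / 9.550×10^-7 = 1.33

Ω = 1.33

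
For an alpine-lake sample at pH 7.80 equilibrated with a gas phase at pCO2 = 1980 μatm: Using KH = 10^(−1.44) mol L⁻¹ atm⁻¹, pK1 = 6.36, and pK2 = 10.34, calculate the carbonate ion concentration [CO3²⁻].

[CO3²⁻] = 5.71 μmol/L

[CO2*] = KH · pCO2 = 10^(−1.44) × 1980×10^-6 = 7.189×10^-5 mol/L
α₀ = 1/(1 + K1/[H⁺] + K1K2/[H⁺]²) = 1/(1 + 10^+1.44 + 10^-1.10) = 0.03494
DIC = [CO2*]/α₀ = 7.189×10^-5 / 0.03494 = 2.058 mmol/L
[CO3²⁻] = α₂·DIC; α₂ = 0.002775, so [CO3²⁻] = 0.002775 × 2.058 = 0.00571 mmol/L = 5.71 μmol/L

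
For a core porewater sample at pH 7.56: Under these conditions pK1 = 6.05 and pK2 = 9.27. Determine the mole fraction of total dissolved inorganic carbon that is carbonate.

α₂ = 0.0186

α₂ = 1 / (1 + [H⁺]/K2 + [H⁺]²/(K1K2)) = 1 / (1 + 10^+1.71 + 10^+0.20)
   = 1 / (1 + 51.286 + 1.5849) = 1/53.871 = 0.01856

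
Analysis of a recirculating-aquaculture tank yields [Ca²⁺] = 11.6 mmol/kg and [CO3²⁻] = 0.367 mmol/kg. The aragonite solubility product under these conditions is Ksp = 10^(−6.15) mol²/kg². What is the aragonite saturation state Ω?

Ksp = 10^(−6.15) = 7.079×10^-7
Ω = [Ca²⁺][CO3²⁻]/Ksp = (11.6×10^-3)(0.367×10^-3) / 7.079×10^-7 = 6.01

Ω = 6.01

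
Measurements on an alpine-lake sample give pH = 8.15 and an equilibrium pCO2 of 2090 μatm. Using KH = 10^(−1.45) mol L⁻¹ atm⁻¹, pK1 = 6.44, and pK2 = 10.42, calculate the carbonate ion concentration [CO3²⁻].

[CO3²⁻] = 0.0204 mmol/L

[CO2*] = KH · pCO2 = 10^(−1.45) × 2090×10^-6 = 7.416×10^-5 mol/L
α₀ = 1/(1 + K1/[H⁺] + K1K2/[H⁺]²) = 1/(1 + 10^+1.71 + 10^-0.56) = 0.01903
DIC = [CO2*]/α₀ = 7.416×10^-5 / 0.01903 = 3.898 mmol/L
[CO3²⁻] = α₂·DIC; α₂ = 0.005240, so [CO3²⁻] = 0.005240 × 3.898 = 0.0204 mmol/L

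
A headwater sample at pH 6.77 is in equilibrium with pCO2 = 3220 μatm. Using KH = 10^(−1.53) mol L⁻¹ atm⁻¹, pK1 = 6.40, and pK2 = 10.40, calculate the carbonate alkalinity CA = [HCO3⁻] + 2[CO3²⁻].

CA = 0.223 mmol/L

[CO2*] = KH · pCO2 = 10^(−1.53) × 3220×10^-6 = 9.503×10^-5 mol/L
α₀ = 1/(1 + K1/[H⁺] + K1K2/[H⁺]²) = 1/(1 + 10^+0.37 + 10^-3.26) = 0.2990
DIC = [CO2*]/α₀ = 9.503×10^-5 / 0.2990 = 0.3179 mmol/L
CA = (α₁ + 2α₂)·DIC = (0.7009 + 2×0.0001643) × 0.3179 = 0.223 mmol/L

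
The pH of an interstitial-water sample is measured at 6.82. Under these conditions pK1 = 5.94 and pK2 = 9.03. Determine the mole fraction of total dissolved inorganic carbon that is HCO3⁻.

α₁ = 1 / (1 + [H⁺]/K1 + K2/[H⁺]) = 1 / (1 + 10^-0.88 + 10^-2.21)
   = 1 / (1 + 0.13183 + 0.0061660) = 1/1.1380 = 0.8787

α₁ = 0.879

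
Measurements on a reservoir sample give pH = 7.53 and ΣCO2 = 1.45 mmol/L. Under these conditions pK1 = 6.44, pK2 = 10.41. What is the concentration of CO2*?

α₀ = 1 / (1 + K1/[H⁺] + K1K2/[H⁺]²) = 1 / (1 + 10^+1.09 + 10^-1.79)
   = 1 / (1 + 12.303 + 0.016218) = 1/13.319 = 0.07508
[CO2*] = α₀ × DIC = 0.07508 × 1.45 = 0.109 mmol/L

[CO2*] = 0.109 mmol/L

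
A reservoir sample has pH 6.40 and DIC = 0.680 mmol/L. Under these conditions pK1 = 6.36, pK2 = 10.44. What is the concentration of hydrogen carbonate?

[HCO3⁻] = 0.356 mmol/L

α₁ = 1 / (1 + [H⁺]/K1 + K2/[H⁺]) = 1 / (1 + 10^-0.04 + 10^-4.04)
   = 1 / (1 + 0.91201 + 9.1201×10^-5) = 1/1.9121 = 0.5230
[HCO3⁻] = α₁ × DIC = 0.5230 × 0.680 = 0.356 mmol/L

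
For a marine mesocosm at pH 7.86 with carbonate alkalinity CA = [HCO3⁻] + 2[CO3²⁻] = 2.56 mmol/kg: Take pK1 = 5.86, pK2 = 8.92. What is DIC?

CA = [HCO3⁻] + 2[CO3²⁻] = (α₁ + 2α₂)·DIC
At pH 7.86: [H⁺]/K1 = 10^-2.00 = 0.010000, K2/[H⁺] = 10^-1.06 = 0.087096
α₁ = 1/(1 + 0.010000 + 0.087096) = 1/1.0971 = 0.9115; α₂ = α₁·K2/[H⁺] = 0.07939
α₁ + 2α₂ = 1.0703
DIC = CA / (α₁ + 2α₂) = 2.56 / 1.0703 = 2.39 mmol/kg

DIC = 2.39 mmol/kg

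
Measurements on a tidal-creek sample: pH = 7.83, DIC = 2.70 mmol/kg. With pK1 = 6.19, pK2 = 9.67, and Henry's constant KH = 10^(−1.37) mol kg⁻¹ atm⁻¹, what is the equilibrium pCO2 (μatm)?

α₀ = 1 / (1 + K1/[H⁺] + K1K2/[H⁺]²) = 1 / (1 + 10^+1.64 + 10^-0.20)
   = 1 / (1 + 43.652 + 0.63096) = 1/45.283 = 0.02208
[CO2*] = α₀ × DIC = 0.02208 × 2.70 = 0.05963 mmol/kg
pCO2 = [CO2*]/KH = 5.963×10^-5 / 4.266×10^-2 = 1400 μatm

pCO2 = 1400 μatm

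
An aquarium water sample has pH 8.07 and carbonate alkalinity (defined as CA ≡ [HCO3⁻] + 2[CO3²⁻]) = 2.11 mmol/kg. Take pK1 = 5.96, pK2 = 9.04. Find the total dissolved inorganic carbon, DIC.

DIC = 1.94 mmol/kg

CA = [HCO3⁻] + 2[CO3²⁻] = (α₁ + 2α₂)·DIC
At pH 8.07: [H⁺]/K1 = 10^-2.11 = 0.0077625, K2/[H⁺] = 10^-0.97 = 0.10715
α₁ = 1/(1 + 0.0077625 + 0.10715) = 1/1.1149 = 0.8969; α₂ = α₁·K2/[H⁺] = 0.09611
α₁ + 2α₂ = 1.0891
DIC = CA / (α₁ + 2α₂) = 2.11 / 1.0891 = 1.94 mmol/kg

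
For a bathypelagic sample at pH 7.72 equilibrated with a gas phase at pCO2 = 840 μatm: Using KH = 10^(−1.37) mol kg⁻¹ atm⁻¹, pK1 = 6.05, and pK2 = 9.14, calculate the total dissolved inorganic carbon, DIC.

[CO2*] = KH · pCO2 = 10^(−1.37) × 840×10^-6 = 3.583×10^-5 mol/kg
α₀ = 1/(1 + K1/[H⁺] + K1K2/[H⁺]²) = 1/(1 + 10^+1.67 + 10^+0.25) = 0.02018
DIC = [CO2*]/α₀ = 3.583×10^-5 / 0.02018 = 1.78 mmol/kg

DIC = 1.78 mmol/kg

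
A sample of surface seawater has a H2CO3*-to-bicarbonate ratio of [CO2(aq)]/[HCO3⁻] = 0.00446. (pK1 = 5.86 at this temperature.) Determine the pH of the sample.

From K1 = [H⁺][HCO3⁻]/[CO2(aq)]:  pH = pK1 − log₁₀([CO2(aq)]/[HCO3⁻])
log₁₀(0.00446) = -2.351
pH = 5.86 − (-2.351) = 8.21

pH = 8.21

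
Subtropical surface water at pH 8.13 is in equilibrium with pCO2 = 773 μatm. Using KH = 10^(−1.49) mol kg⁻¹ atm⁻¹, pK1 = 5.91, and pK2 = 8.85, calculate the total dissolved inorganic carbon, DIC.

DIC = 4.97 mmol/kg

[CO2*] = KH · pCO2 = 10^(−1.49) × 773×10^-6 = 2.501×10^-5 mol/kg
α₀ = 1/(1 + K1/[H⁺] + K1K2/[H⁺]²) = 1/(1 + 10^+2.22 + 10^+1.50) = 0.005036
DIC = [CO2*]/α₀ = 2.501×10^-5 / 0.005036 = 4.97 mmol/kg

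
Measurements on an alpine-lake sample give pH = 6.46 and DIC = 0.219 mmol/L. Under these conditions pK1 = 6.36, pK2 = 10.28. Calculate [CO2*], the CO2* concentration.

α₀ = 1 / (1 + K1/[H⁺] + K1K2/[H⁺]²) = 1 / (1 + 10^+0.10 + 10^-3.72)
   = 1 / (1 + 1.2589 + 0.00019055) = 1/2.2591 = 0.4427
[CO2*] = α₀ × DIC = 0.4427 × 0.219 = 0.0969 mmol/L

[CO2*] = 0.0969 mmol/L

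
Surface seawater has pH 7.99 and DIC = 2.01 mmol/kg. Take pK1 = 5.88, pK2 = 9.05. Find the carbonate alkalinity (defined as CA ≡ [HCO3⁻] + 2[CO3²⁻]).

CA = [HCO3⁻] + 2[CO3²⁻] = (α₁ + 2α₂)·DIC
At pH 7.99: [H⁺]/K1 = 10^-2.11 = 0.0077625, K2/[H⁺] = 10^-1.06 = 0.087096
α₁ = 1/(1 + 0.0077625 + 0.087096) = 1/1.0949 = 0.9134; α₂ = α₁·K2/[H⁺] = 0.07955
α₁ + 2α₂ = 1.0725
CA = 1.0725 × 2.01 = 2.16 mmol/kg

CA = 2.16 mmol/kg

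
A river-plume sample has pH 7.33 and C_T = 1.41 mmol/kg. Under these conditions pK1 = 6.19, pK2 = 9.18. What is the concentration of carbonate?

α₂ = 1 / (1 + [H⁺]/K2 + [H⁺]²/(K1K2)) = 1 / (1 + 10^+1.85 + 10^+0.71)
   = 1 / (1 + 70.795 + 5.1286) = 1/76.923 = 0.01300
[CO3²⁻] = α₂ × DIC = 0.01300 × 1.41 = 0.0183 mmol/kg = 18.3 μmol/kg

[CO3²⁻] = 18.3 μmol/kg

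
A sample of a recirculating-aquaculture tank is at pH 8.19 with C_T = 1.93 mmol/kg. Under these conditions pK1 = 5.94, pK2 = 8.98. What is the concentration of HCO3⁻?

[HCO3⁻] = 1.65 mmol/kg

α₁ = 1 / (1 + [H⁺]/K1 + K2/[H⁺]) = 1 / (1 + 10^-2.25 + 10^-0.79)
   = 1 / (1 + 0.0056234 + 0.16218) = 1/1.1678 = 0.8563
[HCO3⁻] = α₁ × DIC = 0.8563 × 1.93 = 1.65 mmol/kg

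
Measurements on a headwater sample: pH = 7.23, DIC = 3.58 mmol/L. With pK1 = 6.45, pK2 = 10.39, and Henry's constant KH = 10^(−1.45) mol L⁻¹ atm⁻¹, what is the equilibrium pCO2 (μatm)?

α₀ = 1 / (1 + K1/[H⁺] + K1K2/[H⁺]²) = 1 / (1 + 10^+0.78 + 10^-2.38)
   = 1 / (1 + 6.0256 + 0.0041687) = 1/7.0298 = 0.1423
[CO2*] = α₀ × DIC = 0.1423 × 3.58 = 0.5093 mmol/L
pCO2 = [CO2*]/KH = 5.093×10^-4 / 3.548×10^-2 = 1.44×10^4 μatm

pCO2 = 1.44×10^4 μatm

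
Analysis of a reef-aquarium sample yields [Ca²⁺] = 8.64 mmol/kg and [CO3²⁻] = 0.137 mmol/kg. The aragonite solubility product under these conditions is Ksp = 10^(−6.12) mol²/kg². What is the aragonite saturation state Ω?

Ω = 1.56

Ksp = 10^(−6.12) = 7.586×10^-7
Ω = [Ca²⁺][CO3²⁻]/Ksp = (8.64×10^-3)(0.137×10^-3) / 7.586×10^-7 = 1.56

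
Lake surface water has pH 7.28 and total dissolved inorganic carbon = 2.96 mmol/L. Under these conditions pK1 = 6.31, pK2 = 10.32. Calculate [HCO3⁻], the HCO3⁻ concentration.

[HCO3⁻] = 2.67 mmol/L

α₁ = 1 / (1 + [H⁺]/K1 + K2/[H⁺]) = 1 / (1 + 10^-0.97 + 10^-3.04)
   = 1 / (1 + 0.10715 + 0.00091201) = 1/1.1081 = 0.9025
[HCO3⁻] = α₁ × DIC = 0.9025 × 2.96 = 2.67 mmol/L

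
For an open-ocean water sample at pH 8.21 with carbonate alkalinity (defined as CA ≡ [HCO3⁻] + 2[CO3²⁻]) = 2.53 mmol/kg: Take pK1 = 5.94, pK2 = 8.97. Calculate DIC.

DIC = 2.21 mmol/kg

CA = [HCO3⁻] + 2[CO3²⁻] = (α₁ + 2α₂)·DIC
At pH 8.21: [H⁺]/K1 = 10^-2.27 = 0.0053703, K2/[H⁺] = 10^-0.76 = 0.17378
α₁ = 1/(1 + 0.0053703 + 0.17378) = 1/1.1792 = 0.8481; α₂ = α₁·K2/[H⁺] = 0.1474
α₁ + 2α₂ = 1.1428
DIC = CA / (α₁ + 2α₂) = 2.53 / 1.1428 = 2.21 mmol/kg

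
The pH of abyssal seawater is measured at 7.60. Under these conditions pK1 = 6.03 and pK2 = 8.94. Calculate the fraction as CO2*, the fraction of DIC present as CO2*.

α₀ = 0.0251

α₀ = 1 / (1 + K1/[H⁺] + K1K2/[H⁺]²) = 1 / (1 + 10^+1.57 + 10^+0.23)
   = 1 / (1 + 37.154 + 1.6982) = 1/39.852 = 0.02509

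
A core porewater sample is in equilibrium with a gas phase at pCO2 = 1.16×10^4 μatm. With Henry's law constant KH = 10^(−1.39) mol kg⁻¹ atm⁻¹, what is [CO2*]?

KH = 10^(−1.39) = 4.074×10^-2 mol kg⁻¹ atm⁻¹
[CO2*] = KH · pCO2 = 4.074×10^-2 × 1.16×10^4×10^-6 atm = 4.73×10^-4 mol/kg

[CO2*] = 473 μmol/kg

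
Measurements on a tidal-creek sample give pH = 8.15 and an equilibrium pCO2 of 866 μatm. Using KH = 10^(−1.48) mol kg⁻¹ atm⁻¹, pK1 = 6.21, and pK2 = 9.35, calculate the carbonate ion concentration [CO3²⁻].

[CO3²⁻] = 0.158 mmol/kg

[CO2*] = KH · pCO2 = 10^(−1.48) × 866×10^-6 = 2.868×10^-5 mol/kg
α₀ = 1/(1 + K1/[H⁺] + K1K2/[H⁺]²) = 1/(1 + 10^+1.94 + 10^+0.74) = 0.01068
DIC = [CO2*]/α₀ = 2.868×10^-5 / 0.01068 = 2.684 mmol/kg
[CO3²⁻] = α₂·DIC; α₂ = 0.05872, so [CO3²⁻] = 0.05872 × 2.684 = 0.158 mmol/kg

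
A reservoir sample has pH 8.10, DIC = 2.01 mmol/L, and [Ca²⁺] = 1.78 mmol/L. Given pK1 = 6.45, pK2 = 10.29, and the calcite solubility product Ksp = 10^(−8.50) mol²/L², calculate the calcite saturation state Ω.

Ω = 7.10

α₂ = 1 / (1 + [H⁺]/K2 + [H⁺]²/(K1K2)) = 1 / (1 + 10^+2.19 + 10^+0.54)
   = 1 / (1 + 154.88 + 3.4674) = 1/159.35 = 0.006276
[CO3²⁻] = α₂ × DIC = 0.006276 × 2.01 = 0.01261 mmol/L = 12.61 μmol/L
Ksp = 10^(−8.50) = 3.162×10^-9
Ω = [Ca²⁺][CO3²⁻]/Ksp = (1.78×10^-3)(1.261×10^-5) / 3.162×10^-9 = 7.10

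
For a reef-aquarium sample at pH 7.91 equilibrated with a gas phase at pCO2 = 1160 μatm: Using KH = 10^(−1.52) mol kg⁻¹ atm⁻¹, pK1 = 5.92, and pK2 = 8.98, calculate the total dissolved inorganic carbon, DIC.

DIC = 3.75 mmol/kg

[CO2*] = KH · pCO2 = 10^(−1.52) × 1160×10^-6 = 3.503×10^-5 mol/kg
α₀ = 1/(1 + K1/[H⁺] + K1K2/[H⁺]²) = 1/(1 + 10^+1.99 + 10^+0.92) = 0.009342
DIC = [CO2*]/α₀ = 3.503×10^-5 / 0.009342 = 3.75 mmol/kg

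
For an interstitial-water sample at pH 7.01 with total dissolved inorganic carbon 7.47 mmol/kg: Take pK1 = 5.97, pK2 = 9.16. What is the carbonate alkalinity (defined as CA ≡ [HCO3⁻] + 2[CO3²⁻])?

CA = [HCO3⁻] + 2[CO3²⁻] = (α₁ + 2α₂)·DIC
At pH 7.01: [H⁺]/K1 = 10^-1.04 = 0.091201, K2/[H⁺] = 10^-2.15 = 0.0070795
α₁ = 1/(1 + 0.091201 + 0.0070795) = 1/1.0983 = 0.9105; α₂ = α₁·K2/[H⁺] = 0.006446
α₁ + 2α₂ = 0.9234
CA = 0.9234 × 7.47 = 6.90 mmol/kg

CA = 6.90 mmol/kg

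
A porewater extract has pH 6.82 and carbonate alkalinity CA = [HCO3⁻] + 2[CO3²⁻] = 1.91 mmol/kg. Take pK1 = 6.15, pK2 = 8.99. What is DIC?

DIC = 2.30 mmol/kg

CA = [HCO3⁻] + 2[CO3²⁻] = (α₁ + 2α₂)·DIC
At pH 6.82: [H⁺]/K1 = 10^-0.67 = 0.21380, K2/[H⁺] = 10^-2.17 = 0.0067608
α₁ = 1/(1 + 0.21380 + 0.0067608) = 1/1.2206 = 0.8193; α₂ = α₁·K2/[H⁺] = 0.005539
α₁ + 2α₂ = 0.8304
DIC = CA / (α₁ + 2α₂) = 1.91 / 0.8304 = 2.30 mmol/kg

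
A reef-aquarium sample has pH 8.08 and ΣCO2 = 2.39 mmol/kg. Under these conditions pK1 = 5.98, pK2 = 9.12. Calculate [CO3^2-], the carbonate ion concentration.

α₂ = 1 / (1 + [H⁺]/K2 + [H⁺]²/(K1K2)) = 1 / (1 + 10^+1.04 + 10^-1.06)
   = 1 / (1 + 10.965 + 0.087096) = 1/12.052 = 0.08297
[CO3²⁻] = α₂ × DIC = 0.08297 × 2.39 = 0.198 mmol/kg

[CO3²⁻] = 0.198 mmol/kg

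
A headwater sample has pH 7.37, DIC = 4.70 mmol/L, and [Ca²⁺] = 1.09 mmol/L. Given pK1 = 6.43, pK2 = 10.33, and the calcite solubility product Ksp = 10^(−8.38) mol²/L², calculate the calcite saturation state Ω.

α₂ = 1 / (1 + [H⁺]/K2 + [H⁺]²/(K1K2)) = 1 / (1 + 10^+2.96 + 10^+2.02)
   = 1 / (1 + 912.01 + 104.71) = 1/1017.7 = 0.0009826
[CO3²⁻] = α₂ × DIC = 0.0009826 × 4.70 = 0.004618 mmol/L = 4.618 μmol/L
Ksp = 10^(−8.38) = 4.169×10^-9
Ω = [Ca²⁺][CO3²⁻]/Ksp = (1.09×10^-3)(4.618×10^-6) / 4.169×10^-9 = 1.21

Ω = 1.21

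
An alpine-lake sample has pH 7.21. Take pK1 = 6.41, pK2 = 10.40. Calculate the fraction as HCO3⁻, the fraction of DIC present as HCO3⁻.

α₁ = 0.863

α₁ = 1 / (1 + [H⁺]/K1 + K2/[H⁺]) = 1 / (1 + 10^-0.80 + 10^-3.19)
   = 1 / (1 + 0.15849 + 0.00064565) = 1/1.1591 = 0.8627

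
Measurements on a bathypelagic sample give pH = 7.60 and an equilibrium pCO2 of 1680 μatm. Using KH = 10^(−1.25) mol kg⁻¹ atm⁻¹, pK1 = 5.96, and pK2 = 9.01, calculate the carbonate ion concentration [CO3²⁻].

[CO3²⁻] = 0.160 mmol/kg

[CO2*] = KH · pCO2 = 10^(−1.25) × 1680×10^-6 = 9.447×10^-5 mol/kg
α₀ = 1/(1 + K1/[H⁺] + K1K2/[H⁺]²) = 1/(1 + 10^+1.64 + 10^+0.23) = 0.02158
DIC = [CO2*]/α₀ = 9.447×10^-5 / 0.02158 = 4.379 mmol/kg
[CO3²⁻] = α₂·DIC; α₂ = 0.03664, so [CO3²⁻] = 0.03664 × 4.379 = 0.160 mmol/kg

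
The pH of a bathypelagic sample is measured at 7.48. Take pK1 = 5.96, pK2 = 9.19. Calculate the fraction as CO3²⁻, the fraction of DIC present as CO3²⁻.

α₂ = 1 / (1 + [H⁺]/K2 + [H⁺]²/(K1K2)) = 1 / (1 + 10^+1.71 + 10^+0.19)
   = 1 / (1 + 51.286 + 1.5488) = 1/53.835 = 0.01858

α₂ = 0.0186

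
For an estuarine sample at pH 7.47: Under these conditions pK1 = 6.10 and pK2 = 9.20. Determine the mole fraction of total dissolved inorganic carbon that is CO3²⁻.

α₂ = 1 / (1 + [H⁺]/K2 + [H⁺]²/(K1K2)) = 1 / (1 + 10^+1.73 + 10^+0.36)
   = 1 / (1 + 53.703 + 2.2909) = 1/56.994 = 0.01755

α₂ = 0.0175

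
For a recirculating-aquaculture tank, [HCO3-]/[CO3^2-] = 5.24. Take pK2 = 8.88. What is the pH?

pH = 8.16

From K2 = [H⁺][CO3^2-]/[HCO3-]:  pH = pK2 − log₁₀([HCO3-]/[CO3^2-])
log₁₀(5.24) = +0.719
pH = 8.88 − (+0.719) = 8.16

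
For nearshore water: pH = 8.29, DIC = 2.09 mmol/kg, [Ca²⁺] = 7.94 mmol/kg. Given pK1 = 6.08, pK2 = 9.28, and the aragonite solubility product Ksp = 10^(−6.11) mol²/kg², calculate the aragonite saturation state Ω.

Ω = 1.97

α₂ = 1 / (1 + [H⁺]/K2 + [H⁺]²/(K1K2)) = 1 / (1 + 10^+0.99 + 10^-1.22)
   = 1 / (1 + 9.7724 + 0.060256) = 1/10.833 = 0.09231
[CO3²⁻] = α₂ × DIC = 0.09231 × 2.09 = 0.1929 mmol/kg
Ksp = 10^(−6.11) = 7.762×10^-7
Ω = [Ca²⁺][CO3²⁻]/Ksp = (7.94×10^-3)(1.929×10^-4) / 7.762×10^-7 = 1.97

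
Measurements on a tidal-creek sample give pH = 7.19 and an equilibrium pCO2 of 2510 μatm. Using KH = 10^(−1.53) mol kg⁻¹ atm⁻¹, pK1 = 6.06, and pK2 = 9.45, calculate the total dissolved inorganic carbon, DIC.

[CO2*] = KH · pCO2 = 10^(−1.53) × 2510×10^-6 = 7.408×10^-5 mol/kg
α₀ = 1/(1 + K1/[H⁺] + K1K2/[H⁺]²) = 1/(1 + 10^+1.13 + 10^-1.13) = 0.06866
DIC = [CO2*]/α₀ = 7.408×10^-5 / 0.06866 = 1.08 mmol/kg

DIC = 1.08 mmol/kg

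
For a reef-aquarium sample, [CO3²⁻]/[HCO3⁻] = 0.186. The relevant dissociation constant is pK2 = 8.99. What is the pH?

pH = 8.26

From K2 = [H⁺][CO3²⁻]/[HCO3⁻]:  pH = pK2 + log₁₀([CO3²⁻]/[HCO3⁻])
log₁₀(0.186) = -0.730
pH = 8.99 + (-0.730) = 8.26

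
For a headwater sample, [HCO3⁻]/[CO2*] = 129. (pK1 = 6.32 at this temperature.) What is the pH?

From K1 = [H⁺][HCO3⁻]/[CO2*]:  pH = pK1 + log₁₀([HCO3⁻]/[CO2*])
log₁₀(129) = +2.111
pH = 6.32 + (+2.111) = 8.43

pH = 8.43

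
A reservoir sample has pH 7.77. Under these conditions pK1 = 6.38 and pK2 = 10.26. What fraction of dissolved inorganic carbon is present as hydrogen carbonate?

α₁ = 0.958

α₁ = 1 / (1 + [H⁺]/K1 + K2/[H⁺]) = 1 / (1 + 10^-1.39 + 10^-2.49)
   = 1 / (1 + 0.040738 + 0.0032359) = 1/1.0440 = 0.9579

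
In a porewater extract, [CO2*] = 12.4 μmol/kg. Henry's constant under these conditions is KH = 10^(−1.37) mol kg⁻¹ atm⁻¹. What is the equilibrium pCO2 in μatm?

pCO2 = 291 μatm

KH = 10^(−1.37) = 4.266×10^-2 mol kg⁻¹ atm⁻¹
pCO2 = [CO2*]/KH = 12.4×10^-6 / 4.266×10^-2 = 2.91×10^-4 atm = 291 μatm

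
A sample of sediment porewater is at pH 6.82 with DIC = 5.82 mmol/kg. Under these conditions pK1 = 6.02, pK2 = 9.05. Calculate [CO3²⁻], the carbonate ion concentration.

[CO3²⁻] = 0.0294 mmol/kg

α₂ = 1 / (1 + [H⁺]/K2 + [H⁺]²/(K1K2)) = 1 / (1 + 10^+2.23 + 10^+1.43)
   = 1 / (1 + 169.82 + 26.915) = 1/197.74 = 0.005057
[CO3²⁻] = α₂ × DIC = 0.005057 × 5.82 = 0.0294 mmol/kg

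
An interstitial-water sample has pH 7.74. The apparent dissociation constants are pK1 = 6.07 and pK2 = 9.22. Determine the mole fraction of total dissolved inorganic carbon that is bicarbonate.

α₁ = 1 / (1 + [H⁺]/K1 + K2/[H⁺]) = 1 / (1 + 10^-1.67 + 10^-1.48)
   = 1 / (1 + 0.021380 + 0.033113) = 1/1.0545 = 0.9483

α₁ = 0.948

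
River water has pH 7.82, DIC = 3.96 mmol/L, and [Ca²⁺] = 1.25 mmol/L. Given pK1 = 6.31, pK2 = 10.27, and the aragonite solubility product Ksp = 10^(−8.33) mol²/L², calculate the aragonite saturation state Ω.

α₂ = 1 / (1 + [H⁺]/K2 + [H⁺]²/(K1K2)) = 1 / (1 + 10^+2.45 + 10^+0.94)
   = 1 / (1 + 281.84 + 8.7096) = 1/291.55 = 0.003430
[CO3²⁻] = α₂ × DIC = 0.003430 × 3.96 = 0.01358 mmol/L = 13.58 μmol/L
Ksp = 10^(−8.33) = 4.677×10^-9
Ω = [Ca²⁺][CO3²⁻]/Ksp = (1.25×10^-3)(1.358×10^-5) / 4.677×10^-9 = 3.63

Ω = 3.63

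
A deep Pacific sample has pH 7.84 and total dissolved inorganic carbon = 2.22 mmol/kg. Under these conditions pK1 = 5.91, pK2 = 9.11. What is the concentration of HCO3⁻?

α₁ = 1 / (1 + [H⁺]/K1 + K2/[H⁺]) = 1 / (1 + 10^-1.93 + 10^-1.27)
   = 1 / (1 + 0.011749 + 0.053703) = 1/1.0655 = 0.9386
[HCO3⁻] = α₁ × DIC = 0.9386 × 2.22 = 2.08 mmol/kg

[HCO3⁻] = 2.08 mmol/kg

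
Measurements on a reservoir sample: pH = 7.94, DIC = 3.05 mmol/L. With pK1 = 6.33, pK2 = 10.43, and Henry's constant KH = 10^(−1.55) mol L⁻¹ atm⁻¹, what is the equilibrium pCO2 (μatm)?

α₀ = 1 / (1 + K1/[H⁺] + K1K2/[H⁺]²) = 1 / (1 + 10^+1.61 + 10^-0.88)
   = 1 / (1 + 40.738 + 0.13183) = 1/41.870 = 0.02388
[CO2*] = α₀ × DIC = 0.02388 × 3.05 = 0.07284 mmol/L
pCO2 = [CO2*]/KH = 7.284×10^-5 / 2.818×10^-2 = 2580 μatm

pCO2 = 2580 μatm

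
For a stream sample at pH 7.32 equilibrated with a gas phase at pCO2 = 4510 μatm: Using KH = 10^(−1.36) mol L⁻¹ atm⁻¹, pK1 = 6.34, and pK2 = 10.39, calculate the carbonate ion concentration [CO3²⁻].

[CO3²⁻] = 1.60 μmol/L

[CO2*] = KH · pCO2 = 10^(−1.36) × 4510×10^-6 = 1.969×10^-4 mol/L
α₀ = 1/(1 + K1/[H⁺] + K1K2/[H⁺]²) = 1/(1 + 10^+0.98 + 10^-2.09) = 0.09471
DIC = [CO2*]/α₀ = 1.969×10^-4 / 0.09471 = 2.079 mmol/L
[CO3²⁻] = α₂·DIC; α₂ = 0.0007699, so [CO3²⁻] = 0.0007699 × 2.079 = 0.00160 mmol/L = 1.60 μmol/L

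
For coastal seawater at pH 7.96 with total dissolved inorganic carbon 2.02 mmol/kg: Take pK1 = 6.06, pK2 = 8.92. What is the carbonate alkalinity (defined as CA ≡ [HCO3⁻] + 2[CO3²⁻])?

CA = 2.19 mmol/kg

CA = [HCO3⁻] + 2[CO3²⁻] = (α₁ + 2α₂)·DIC
At pH 7.96: [H⁺]/K1 = 10^-1.90 = 0.012589, K2/[H⁺] = 10^-0.96 = 0.10965
α₁ = 1/(1 + 0.012589 + 0.10965) = 1/1.1222 = 0.8911; α₂ = α₁·K2/[H⁺] = 0.09770
α₁ + 2α₂ = 1.0865
CA = 1.0865 × 2.02 = 2.19 mmol/kg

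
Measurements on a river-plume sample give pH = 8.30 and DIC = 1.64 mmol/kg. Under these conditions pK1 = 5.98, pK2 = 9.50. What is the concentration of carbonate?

α₂ = 1 / (1 + [H⁺]/K2 + [H⁺]²/(K1K2)) = 1 / (1 + 10^+1.20 + 10^-1.12)
   = 1 / (1 + 15.849 + 0.075858) = 1/16.925 = 0.05908
[CO3²⁻] = α₂ × DIC = 0.05908 × 1.64 = 0.0969 mmol/kg

[CO3²⁻] = 0.0969 mmol/kg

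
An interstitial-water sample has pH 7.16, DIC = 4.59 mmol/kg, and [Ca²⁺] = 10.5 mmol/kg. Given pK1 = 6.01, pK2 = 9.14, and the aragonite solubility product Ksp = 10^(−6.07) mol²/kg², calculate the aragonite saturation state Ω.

Ω = 0.548

α₂ = 1 / (1 + [H⁺]/K2 + [H⁺]²/(K1K2)) = 1 / (1 + 10^+1.98 + 10^+0.83)
   = 1 / (1 + 95.499 + 6.7608) = 1/103.26 = 0.009684
[CO3²⁻] = α₂ × DIC = 0.009684 × 4.59 = 0.04445 mmol/kg
Ksp = 10^(−6.07) = 8.511×10^-7
Ω = [Ca²⁺][CO3²⁻]/Ksp = (10.5×10^-3)(4.445×10^-5) / 8.511×10^-7 = 0.548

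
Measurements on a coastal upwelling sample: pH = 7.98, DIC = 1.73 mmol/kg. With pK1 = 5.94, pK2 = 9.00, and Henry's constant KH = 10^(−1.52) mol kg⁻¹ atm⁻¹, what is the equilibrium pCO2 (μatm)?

α₀ = 1 / (1 + K1/[H⁺] + K1K2/[H⁺]²) = 1 / (1 + 10^+2.04 + 10^+1.02)
   = 1 / (1 + 109.65 + 10.471) = 1/121.12 = 0.008256
[CO2*] = α₀ × DIC = 0.008256 × 1.73 = 0.01428 mmol/kg = 14.28 μmol/kg
pCO2 = [CO2*]/KH = 1.428×10^-5 / 3.020×10^-2 = 473 μatm

pCO2 = 473 μatm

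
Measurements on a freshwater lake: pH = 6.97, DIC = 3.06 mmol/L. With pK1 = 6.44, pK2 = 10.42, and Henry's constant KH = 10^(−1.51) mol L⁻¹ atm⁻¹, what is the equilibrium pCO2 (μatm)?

α₀ = 1 / (1 + K1/[H⁺] + K1K2/[H⁺]²) = 1 / (1 + 10^+0.53 + 10^-2.92)
   = 1 / (1 + 3.3884 + 0.0012023) = 1/4.3896 = 0.2278
[CO2*] = α₀ × DIC = 0.2278 × 3.06 = 0.6971 mmol/L
pCO2 = [CO2*]/KH = 6.971×10^-4 / 3.090×10^-2 = 2.26×10^4 μatm

pCO2 = 2.26×10^4 μatm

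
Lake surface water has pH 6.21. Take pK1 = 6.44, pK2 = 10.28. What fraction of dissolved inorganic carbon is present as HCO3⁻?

α₁ = 0.371

α₁ = 1 / (1 + [H⁺]/K1 + K2/[H⁺]) = 1 / (1 + 10^+0.23 + 10^-4.07)
   = 1 / (1 + 1.6982 + 8.5114×10^-5) = 1/2.6983 = 0.3706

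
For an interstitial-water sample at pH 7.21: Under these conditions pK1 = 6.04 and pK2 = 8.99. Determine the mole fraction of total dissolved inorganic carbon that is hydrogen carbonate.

α₁ = 1 / (1 + [H⁺]/K1 + K2/[H⁺]) = 1 / (1 + 10^-1.17 + 10^-1.78)
   = 1 / (1 + 0.067608 + 0.016596) = 1/1.0842 = 0.9223

α₁ = 0.922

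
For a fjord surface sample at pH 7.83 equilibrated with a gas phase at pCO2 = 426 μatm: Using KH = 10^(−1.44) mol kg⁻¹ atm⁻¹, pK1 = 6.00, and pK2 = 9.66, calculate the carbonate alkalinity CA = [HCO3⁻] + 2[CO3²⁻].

CA = 1.08 mmol/kg

[CO2*] = KH · pCO2 = 10^(−1.44) × 426×10^-6 = 1.547×10^-5 mol/kg
α₀ = 1/(1 + K1/[H⁺] + K1K2/[H⁺]²) = 1/(1 + 10^+1.83 + 10^+0.00) = 0.01437
DIC = [CO2*]/α₀ = 1.547×10^-5 / 0.01437 = 1.077 mmol/kg
CA = (α₁ + 2α₂)·DIC = (0.9713 + 2×0.01437) × 1.077 = 1.08 mmol/kg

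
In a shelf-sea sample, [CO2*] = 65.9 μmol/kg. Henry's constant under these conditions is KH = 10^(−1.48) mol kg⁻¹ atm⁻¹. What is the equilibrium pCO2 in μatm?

pCO2 = 1990 μatm

KH = 10^(−1.48) = 3.311×10^-2 mol kg⁻¹ atm⁻¹
pCO2 = [CO2*]/KH = 65.9×10^-6 / 3.311×10^-2 = 1.99×10^-3 atm = 1990 μatm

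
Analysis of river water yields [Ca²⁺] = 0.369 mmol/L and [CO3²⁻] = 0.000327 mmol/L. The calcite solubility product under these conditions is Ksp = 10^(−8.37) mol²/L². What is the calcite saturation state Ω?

Ksp = 10^(−8.37) = 4.266×10^-9
Ω = [Ca²⁺][CO3²⁻]/Ksp = (0.369×10^-3)(0.000327×10^-3) / 4.266×10^-9 = 0.0283

Ω = 0.0283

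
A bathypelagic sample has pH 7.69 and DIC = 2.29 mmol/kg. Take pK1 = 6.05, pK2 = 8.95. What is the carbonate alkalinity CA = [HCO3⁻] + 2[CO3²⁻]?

CA = 2.36 mmol/kg

CA = [HCO3⁻] + 2[CO3²⁻] = (α₁ + 2α₂)·DIC
At pH 7.69: [H⁺]/K1 = 10^-1.64 = 0.022909, K2/[H⁺] = 10^-1.26 = 0.054954
α₁ = 1/(1 + 0.022909 + 0.054954) = 1/1.0779 = 0.9278; α₂ = α₁·K2/[H⁺] = 0.05098
α₁ + 2α₂ = 1.0297
CA = 1.0297 × 2.29 = 2.36 mmol/kg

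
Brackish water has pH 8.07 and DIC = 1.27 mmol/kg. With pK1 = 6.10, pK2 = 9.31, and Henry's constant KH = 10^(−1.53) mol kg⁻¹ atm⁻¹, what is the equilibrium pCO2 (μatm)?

α₀ = 1 / (1 + K1/[H⁺] + K1K2/[H⁺]²) = 1 / (1 + 10^+1.97 + 10^+0.73)
   = 1 / (1 + 93.325 + 5.3703) = 1/99.696 = 0.01003
[CO2*] = α₀ × DIC = 0.01003 × 1.27 = 0.01274 mmol/kg = 12.74 μmol/kg
pCO2 = [CO2*]/KH = 1.274×10^-5 / 2.951×10^-2 = 432 μatm

pCO2 = 432 μatm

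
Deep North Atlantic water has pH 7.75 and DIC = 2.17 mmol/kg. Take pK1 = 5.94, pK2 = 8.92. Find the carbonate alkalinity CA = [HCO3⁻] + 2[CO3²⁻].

CA = [HCO3⁻] + 2[CO3²⁻] = (α₁ + 2α₂)·DIC
At pH 7.75: [H⁺]/K1 = 10^-1.81 = 0.015488, K2/[H⁺] = 10^-1.17 = 0.067608
α₁ = 1/(1 + 0.015488 + 0.067608) = 1/1.0831 = 0.9233; α₂ = α₁·K2/[H⁺] = 0.06242
α₁ + 2α₂ = 1.0481
CA = 1.0481 × 2.17 = 2.27 mmol/kg

CA = 2.27 mmol/kg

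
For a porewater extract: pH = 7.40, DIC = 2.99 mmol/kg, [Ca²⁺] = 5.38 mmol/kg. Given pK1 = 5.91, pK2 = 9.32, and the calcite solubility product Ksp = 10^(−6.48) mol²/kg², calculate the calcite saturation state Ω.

Ω = 0.559

α₂ = 1 / (1 + [H⁺]/K2 + [H⁺]²/(K1K2)) = 1 / (1 + 10^+1.92 + 10^+0.43)
   = 1 / (1 + 83.176 + 2.6915) = 1/86.868 = 0.01151
[CO3²⁻] = α₂ × DIC = 0.01151 × 2.99 = 0.03442 mmol/kg
Ksp = 10^(−6.48) = 3.311×10^-7
Ω = [Ca²⁺][CO3²⁻]/Ksp = (5.38×10^-3)(3.442×10^-5) / 3.311×10^-7 = 0.559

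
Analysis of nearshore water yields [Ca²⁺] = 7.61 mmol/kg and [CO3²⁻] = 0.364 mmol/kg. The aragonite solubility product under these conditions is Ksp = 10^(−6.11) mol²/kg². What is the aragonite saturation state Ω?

Ω = 3.57

Ksp = 10^(−6.11) = 7.762×10^-7
Ω = [Ca²⁺][CO3²⁻]/Ksp = (7.61×10^-3)(0.364×10^-3) / 7.762×10^-7 = 3.57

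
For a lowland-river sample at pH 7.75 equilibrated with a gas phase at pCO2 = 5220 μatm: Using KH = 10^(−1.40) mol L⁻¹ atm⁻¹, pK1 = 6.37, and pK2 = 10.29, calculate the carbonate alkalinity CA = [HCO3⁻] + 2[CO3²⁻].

CA = 5.01 mmol/L

[CO2*] = KH · pCO2 = 10^(−1.40) × 5220×10^-6 = 2.078×10^-4 mol/L
α₀ = 1/(1 + K1/[H⁺] + K1K2/[H⁺]²) = 1/(1 + 10^+1.38 + 10^-1.16) = 0.03991
DIC = [CO2*]/α₀ = 2.078×10^-4 / 0.03991 = 5.207 mmol/L
CA = (α₁ + 2α₂)·DIC = (0.9573 + 2×0.002761) × 5.207 = 5.01 mmol/L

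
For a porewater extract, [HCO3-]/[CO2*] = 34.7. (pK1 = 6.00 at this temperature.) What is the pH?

From K1 = [H⁺][HCO3-]/[CO2*]:  pH = pK1 + log₁₀([HCO3-]/[CO2*])
log₁₀(34.7) = +1.540
pH = 6.00 + (+1.540) = 7.54

pH = 7.54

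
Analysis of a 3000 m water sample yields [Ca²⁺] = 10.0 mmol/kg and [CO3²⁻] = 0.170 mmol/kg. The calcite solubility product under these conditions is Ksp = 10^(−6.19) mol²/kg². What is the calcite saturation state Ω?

Ω = 2.63

Ksp = 10^(−6.19) = 6.457×10^-7
Ω = [Ca²⁺][CO3²⁻]/Ksp = (10.0×10^-3)(0.170×10^-3) / 6.457×10^-7 = 2.63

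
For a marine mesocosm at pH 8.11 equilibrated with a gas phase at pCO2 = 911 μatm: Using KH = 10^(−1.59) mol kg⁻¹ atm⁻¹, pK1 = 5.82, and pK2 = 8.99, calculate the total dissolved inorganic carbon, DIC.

DIC = 5.19 mmol/kg

[CO2*] = KH · pCO2 = 10^(−1.59) × 911×10^-6 = 2.342×10^-5 mol/kg
α₀ = 1/(1 + K1/[H⁺] + K1K2/[H⁺]²) = 1/(1 + 10^+2.29 + 10^+1.41) = 0.004511
DIC = [CO2*]/α₀ = 2.342×10^-5 / 0.004511 = 5.19 mmol/kg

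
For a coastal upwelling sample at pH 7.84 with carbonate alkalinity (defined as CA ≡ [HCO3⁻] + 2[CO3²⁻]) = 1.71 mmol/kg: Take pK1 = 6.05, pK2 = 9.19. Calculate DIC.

CA = [HCO3⁻] + 2[CO3²⁻] = (α₁ + 2α₂)·DIC
At pH 7.84: [H⁺]/K1 = 10^-1.79 = 0.016218, K2/[H⁺] = 10^-1.35 = 0.044668
α₁ = 1/(1 + 0.016218 + 0.044668) = 1/1.0609 = 0.9426; α₂ = α₁·K2/[H⁺] = 0.04210
α₁ + 2α₂ = 1.0268
DIC = CA / (α₁ + 2α₂) = 1.71 / 1.0268 = 1.67 mmol/kg

DIC = 1.67 mmol/kg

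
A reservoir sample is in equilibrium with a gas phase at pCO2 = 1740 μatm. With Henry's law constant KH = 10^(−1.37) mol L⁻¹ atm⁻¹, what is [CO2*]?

KH = 10^(−1.37) = 4.266×10^-2 mol L⁻¹ atm⁻¹
[CO2*] = KH · pCO2 = 4.266×10^-2 × 1740×10^-6 atm = 7.42×10^-5 mol/L

[CO2*] = 74.2 μmol/L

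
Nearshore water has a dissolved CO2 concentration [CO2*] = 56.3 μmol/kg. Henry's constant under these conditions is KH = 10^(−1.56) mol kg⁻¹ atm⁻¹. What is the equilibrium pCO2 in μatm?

KH = 10^(−1.56) = 2.754×10^-2 mol kg⁻¹ atm⁻¹
pCO2 = [CO2*]/KH = 56.3×10^-6 / 2.754×10^-2 = 2.04×10^-3 atm = 2040 μatm

pCO2 = 2040 μatm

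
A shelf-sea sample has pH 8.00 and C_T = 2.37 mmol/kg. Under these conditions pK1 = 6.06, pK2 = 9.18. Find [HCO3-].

[HCO3⁻] = 2.20 mmol/kg

α₁ = 1 / (1 + [H⁺]/K1 + K2/[H⁺]) = 1 / (1 + 10^-1.94 + 10^-1.18)
   = 1 / (1 + 0.011482 + 0.066069) = 1/1.0776 = 0.9280
[HCO3⁻] = α₁ × DIC = 0.9280 × 2.37 = 2.20 mmol/kg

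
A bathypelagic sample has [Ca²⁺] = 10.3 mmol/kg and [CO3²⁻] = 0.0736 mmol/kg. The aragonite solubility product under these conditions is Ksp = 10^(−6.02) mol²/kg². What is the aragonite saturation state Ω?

Ω = 0.794

Ksp = 10^(−6.02) = 9.550×10^-7
Ω = [Ca²⁺][CO3²⁻]/Ksp = (10.3×10^-3)(0.0736×10^-3) / 9.550×10^-7 = 0.794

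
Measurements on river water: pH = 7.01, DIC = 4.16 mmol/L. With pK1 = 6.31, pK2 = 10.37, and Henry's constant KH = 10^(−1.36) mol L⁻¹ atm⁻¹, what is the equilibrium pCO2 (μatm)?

pCO2 = 1.58×10^4 μatm

α₀ = 1 / (1 + K1/[H⁺] + K1K2/[H⁺]²) = 1 / (1 + 10^+0.70 + 10^-2.66)
   = 1 / (1 + 5.0119 + 0.0021878) = 1/6.0141 = 0.1663
[CO2*] = α₀ × DIC = 0.1663 × 4.16 = 0.6917 mmol/L
pCO2 = [CO2*]/KH = 6.917×10^-4 / 4.365×10^-2 = 1.58×10^4 μatm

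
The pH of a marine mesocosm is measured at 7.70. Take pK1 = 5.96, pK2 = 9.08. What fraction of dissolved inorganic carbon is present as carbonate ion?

α₂ = 1 / (1 + [H⁺]/K2 + [H⁺]²/(K1K2)) = 1 / (1 + 10^+1.38 + 10^-0.36)
   = 1 / (1 + 23.988 + 0.43652) = 1/25.425 = 0.03933

α₂ = 0.0393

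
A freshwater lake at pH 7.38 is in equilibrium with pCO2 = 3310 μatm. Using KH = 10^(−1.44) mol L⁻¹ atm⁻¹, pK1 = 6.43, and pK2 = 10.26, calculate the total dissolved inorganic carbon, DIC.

[CO2*] = KH · pCO2 = 10^(−1.44) × 3310×10^-6 = 1.202×10^-4 mol/L
α₀ = 1/(1 + K1/[H⁺] + K1K2/[H⁺]²) = 1/(1 + 10^+0.95 + 10^-1.93) = 0.1008
DIC = [CO2*]/α₀ = 1.202×10^-4 / 0.1008 = 1.19 mmol/L

DIC = 1.19 mmol/L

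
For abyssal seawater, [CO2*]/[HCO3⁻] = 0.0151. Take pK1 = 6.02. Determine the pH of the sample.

From K1 = [H⁺][HCO3⁻]/[CO2*]:  pH = pK1 − log₁₀([CO2*]/[HCO3⁻])
log₁₀(0.0151) = -1.821
pH = 6.02 − (-1.821) = 7.84

pH = 7.84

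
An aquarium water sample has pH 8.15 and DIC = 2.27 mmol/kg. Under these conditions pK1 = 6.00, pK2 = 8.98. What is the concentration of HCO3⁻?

α₁ = 1 / (1 + [H⁺]/K1 + K2/[H⁺]) = 1 / (1 + 10^-2.15 + 10^-0.83)
   = 1 / (1 + 0.0070795 + 0.14791) = 1/1.1550 = 0.8658
[HCO3⁻] = α₁ × DIC = 0.8658 × 2.27 = 1.97 mmol/kg

[HCO3⁻] = 1.97 mmol/kg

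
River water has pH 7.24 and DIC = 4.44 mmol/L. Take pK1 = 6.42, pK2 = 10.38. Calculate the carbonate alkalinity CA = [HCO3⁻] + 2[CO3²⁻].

CA = 3.86 mmol/L

CA = [HCO3⁻] + 2[CO3²⁻] = (α₁ + 2α₂)·DIC
At pH 7.24: [H⁺]/K1 = 10^-0.82 = 0.15136, K2/[H⁺] = 10^-3.14 = 0.00072444
α₁ = 1/(1 + 0.15136 + 0.00072444) = 1/1.1521 = 0.8680; α₂ = α₁·K2/[H⁺] = 0.0006288
α₁ + 2α₂ = 0.8693
CA = 0.8693 × 4.44 = 3.86 mmol/L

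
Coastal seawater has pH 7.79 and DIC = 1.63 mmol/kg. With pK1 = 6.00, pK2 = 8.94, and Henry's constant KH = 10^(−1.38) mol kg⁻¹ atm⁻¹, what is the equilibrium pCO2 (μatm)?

α₀ = 1 / (1 + K1/[H⁺] + K1K2/[H⁺]²) = 1 / (1 + 10^+1.79 + 10^+0.64)
   = 1 / (1 + 61.660 + 4.3652) = 1/67.025 = 0.01492
[CO2*] = α₀ × DIC = 0.01492 × 1.63 = 0.02432 mmol/kg
pCO2 = [CO2*]/KH = 2.432×10^-5 / 4.169×10^-2 = 583 μatm

pCO2 = 583 μatm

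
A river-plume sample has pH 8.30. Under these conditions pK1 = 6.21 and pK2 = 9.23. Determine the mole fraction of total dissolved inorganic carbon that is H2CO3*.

α₀ = 0.00722

α₀ = 1 / (1 + K1/[H⁺] + K1K2/[H⁺]²) = 1 / (1 + 10^+2.09 + 10^+1.16)
   = 1 / (1 + 123.03 + 14.454) = 1/138.48 = 0.007221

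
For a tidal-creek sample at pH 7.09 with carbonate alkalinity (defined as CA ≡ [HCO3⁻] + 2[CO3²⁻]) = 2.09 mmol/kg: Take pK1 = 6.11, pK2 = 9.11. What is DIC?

DIC = 2.29 mmol/kg

CA = [HCO3⁻] + 2[CO3²⁻] = (α₁ + 2α₂)·DIC
At pH 7.09: [H⁺]/K1 = 10^-0.98 = 0.10471, K2/[H⁺] = 10^-2.02 = 0.0095499
α₁ = 1/(1 + 0.10471 + 0.0095499) = 1/1.1143 = 0.8975; α₂ = α₁·K2/[H⁺] = 0.008571
α₁ + 2α₂ = 0.9146
DIC = CA / (α₁ + 2α₂) = 2.09 / 0.9146 = 2.29 mmol/kg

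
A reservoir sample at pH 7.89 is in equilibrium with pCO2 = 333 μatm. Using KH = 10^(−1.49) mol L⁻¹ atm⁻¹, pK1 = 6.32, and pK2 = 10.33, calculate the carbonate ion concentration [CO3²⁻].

[CO2*] = KH · pCO2 = 10^(−1.49) × 333×10^-6 = 1.078×10^-5 mol/L
α₀ = 1/(1 + K1/[H⁺] + K1K2/[H⁺]²) = 1/(1 + 10^+1.57 + 10^-0.87) = 0.02612
DIC = [CO2*]/α₀ = 1.078×10^-5 / 0.02612 = 0.4126 mmol/L
[CO3²⁻] = α₂·DIC; α₂ = 0.003523, so [CO3²⁻] = 0.003523 × 0.4126 = 0.00145 mmol/L = 1.45 μmol/L

[CO3²⁻] = 1.45 μmol/L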